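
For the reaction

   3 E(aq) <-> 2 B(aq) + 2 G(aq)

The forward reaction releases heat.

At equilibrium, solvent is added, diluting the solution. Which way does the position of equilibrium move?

Dilution lowers every aqueous concentration by the same factor. Δn_aq = 4 − 3 = +1, so the system shifts toward the side with more dissolved moles — to the right.

right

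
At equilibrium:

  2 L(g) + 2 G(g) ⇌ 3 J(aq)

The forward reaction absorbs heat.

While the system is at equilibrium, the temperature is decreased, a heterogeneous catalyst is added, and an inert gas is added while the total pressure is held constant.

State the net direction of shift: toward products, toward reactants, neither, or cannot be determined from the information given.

left

The forward reaction is endothermic. Lowering T favours the exothermic direction — shift to the left.
A catalyst speeds both forward and reverse rates equally; it changes neither Q nor K — no shift from this change.
Adding inert gas at constant total pressure expands the volume and lowers every reacting partial pressure. With Δn_gas = 0 − 4 = -4, Q moves away from K toward the side with fewer gas moles, so the system shifts toward the side with more gas moles — to the left.
Only the nonzero effect(s) matter; the net shift is to the left.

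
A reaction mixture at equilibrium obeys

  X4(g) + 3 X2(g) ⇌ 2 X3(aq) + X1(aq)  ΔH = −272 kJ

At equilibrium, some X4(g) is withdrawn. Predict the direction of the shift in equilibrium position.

left

Removing X4 (g), a reactant, drives the reaction to the left.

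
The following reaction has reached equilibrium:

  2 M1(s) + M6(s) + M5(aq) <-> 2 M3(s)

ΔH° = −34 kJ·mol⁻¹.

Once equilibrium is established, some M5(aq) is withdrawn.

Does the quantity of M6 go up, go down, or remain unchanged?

Removing M5 (aq), a reactant, drives the reaction to the left.
The net shift is to the left. M6 is a reactant, so its amount increases.

increases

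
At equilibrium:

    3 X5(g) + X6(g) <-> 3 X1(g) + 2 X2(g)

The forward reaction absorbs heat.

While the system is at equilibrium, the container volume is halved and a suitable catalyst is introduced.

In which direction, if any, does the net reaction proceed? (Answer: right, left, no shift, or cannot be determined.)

left

Gas moles: reactants 4, products 5 (Δn_gas = +1). Compression shifts the system toward the side with fewer moles of gas — to the left.
A catalyst speeds both forward and reverse rates equally; it changes neither Q nor K — no shift from this change.
Only the nonzero effect(s) matter; the net shift is to the left.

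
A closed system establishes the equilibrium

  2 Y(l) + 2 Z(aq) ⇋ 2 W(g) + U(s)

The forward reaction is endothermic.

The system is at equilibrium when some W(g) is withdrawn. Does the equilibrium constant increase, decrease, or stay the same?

unchanged

The equilibrium constant depends only on temperature. This perturbation may move the position of equilibrium, but since T is unchanged, K itself is unchanged.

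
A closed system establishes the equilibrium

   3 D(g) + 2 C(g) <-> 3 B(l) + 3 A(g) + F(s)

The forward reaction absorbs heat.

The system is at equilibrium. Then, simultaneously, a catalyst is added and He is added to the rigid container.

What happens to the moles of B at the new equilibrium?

A catalyst speeds both forward and reverse rates equally; it changes neither Q nor K — no shift from this change.
At constant volume, adding an inert gas leaves every reacting species' partial pressure unchanged, so Q is unchanged — no shift from this change.
No net shift occurs, so the amount of B is unchanged.

unchanged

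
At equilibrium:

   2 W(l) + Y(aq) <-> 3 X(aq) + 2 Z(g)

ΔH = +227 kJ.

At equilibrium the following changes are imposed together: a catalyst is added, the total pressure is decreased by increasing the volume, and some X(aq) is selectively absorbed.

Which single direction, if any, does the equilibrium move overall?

right

A catalyst speeds both forward and reverse rates equally; it changes neither Q nor K — no shift from this change.
Gas moles: reactants 0, products 2 (Δn_gas = +2). Expansion shifts the system toward the side with more moles of gas — to the right.
Removing X (aq), a product, drives the reaction to the right.
Only the nonzero effect(s) matter; the net shift is to the right.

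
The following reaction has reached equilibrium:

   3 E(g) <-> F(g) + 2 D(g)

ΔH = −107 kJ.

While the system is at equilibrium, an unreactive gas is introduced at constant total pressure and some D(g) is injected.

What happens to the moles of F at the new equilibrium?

Adding inert gas at constant total pressure expands the volume, scaling every reacting partial pressure by the same factor. Δn_gas = 3 − 3 = 0, so Q is unchanged — no shift.
Adding D (g), a product, drives the reaction to the left.
The net shift is to the left. F is a product, so its amount decreases.

decreases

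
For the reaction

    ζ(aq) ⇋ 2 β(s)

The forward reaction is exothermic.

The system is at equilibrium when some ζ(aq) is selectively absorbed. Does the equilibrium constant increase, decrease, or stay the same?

The equilibrium constant depends only on temperature. This perturbation may move the position of equilibrium, but since T is unchanged, K itself is unchanged.

unchanged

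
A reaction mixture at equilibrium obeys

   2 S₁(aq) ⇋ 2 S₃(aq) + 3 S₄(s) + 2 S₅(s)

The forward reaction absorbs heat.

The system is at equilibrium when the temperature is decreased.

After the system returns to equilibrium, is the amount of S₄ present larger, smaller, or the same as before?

The forward reaction is endothermic. Lowering T favours the exothermic direction — shift to the left.
The net shift is to the left. S₄ is a product, so its amount decreases.

decreases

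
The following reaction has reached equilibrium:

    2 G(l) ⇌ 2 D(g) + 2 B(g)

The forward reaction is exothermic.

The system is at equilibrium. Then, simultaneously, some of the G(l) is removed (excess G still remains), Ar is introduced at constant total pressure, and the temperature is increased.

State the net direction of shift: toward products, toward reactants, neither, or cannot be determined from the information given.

G is a pure liquid; its activity is 1 regardless of amount, so Q is unaffected — no shift from this change.
Adding inert gas at constant total pressure expands the volume and lowers every reacting partial pressure. With Δn_gas = 4 − 0 = +4, Q moves away from K toward the side with fewer gas moles, so the system shifts toward the side with more gas moles — to the right.
The forward reaction is exothermic. Raising T favours the endothermic direction — shift to the left.
The individual effects push in opposite directions; without quantitative information the net direction cannot be determined.

cannot be determined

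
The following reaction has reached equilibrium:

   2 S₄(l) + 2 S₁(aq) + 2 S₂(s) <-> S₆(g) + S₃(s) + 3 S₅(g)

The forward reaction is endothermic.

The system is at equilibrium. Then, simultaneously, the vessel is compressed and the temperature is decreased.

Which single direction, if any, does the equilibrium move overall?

Gas moles: reactants 0, products 4 (Δn_gas = +4). Compression shifts the system toward the side with fewer moles of gas — to the left.
The forward reaction is endothermic. Lowering T favours the exothermic direction — shift to the left.
All effects act in the same direction — net shift to the left.

left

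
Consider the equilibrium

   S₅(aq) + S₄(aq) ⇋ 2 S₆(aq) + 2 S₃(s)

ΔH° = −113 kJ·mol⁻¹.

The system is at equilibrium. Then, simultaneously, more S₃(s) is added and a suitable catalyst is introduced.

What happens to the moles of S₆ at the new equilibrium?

unchanged

S₃ is a pure solid; its activity is 1 regardless of amount, so Q is unaffected — no shift from this change.
A catalyst speeds both forward and reverse rates equally; it changes neither Q nor K — no shift from this change.
No net shift occurs, so the amount of S₆ is unchanged.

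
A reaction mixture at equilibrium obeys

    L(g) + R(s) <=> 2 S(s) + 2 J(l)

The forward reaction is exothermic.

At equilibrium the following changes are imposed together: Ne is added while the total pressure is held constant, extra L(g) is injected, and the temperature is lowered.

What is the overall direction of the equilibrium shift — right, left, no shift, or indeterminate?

Adding inert gas at constant total pressure expands the volume and lowers every reacting partial pressure. With Δn_gas = 0 − 1 = -1, Q moves away from K toward the side with fewer gas moles, so the system shifts toward the side with more gas moles — to the left.
Adding L (g), a reactant, drives the reaction to the right.
The forward reaction is exothermic. Lowering T favours the exothermic direction — shift to the right.
The individual effects push in opposite directions; without quantitative information the net direction cannot be determined.

cannot be determined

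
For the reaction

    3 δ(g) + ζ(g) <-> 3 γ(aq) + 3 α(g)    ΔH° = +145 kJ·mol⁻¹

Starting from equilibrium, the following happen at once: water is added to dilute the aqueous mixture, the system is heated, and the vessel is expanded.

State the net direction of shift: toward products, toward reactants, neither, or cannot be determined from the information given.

cannot be determined

Dilution lowers every aqueous concentration by the same factor. Δn_aq = 3 − 0 = +3, so the system shifts toward the side with more dissolved moles — to the right.
The forward reaction is endothermic. Raising T favours the endothermic direction — shift to the right.
Gas moles: reactants 4, products 3 (Δn_gas = -1). Expansion shifts the system toward the side with more moles of gas — to the left.
The individual effects push in opposite directions; without quantitative information the net direction cannot be determined.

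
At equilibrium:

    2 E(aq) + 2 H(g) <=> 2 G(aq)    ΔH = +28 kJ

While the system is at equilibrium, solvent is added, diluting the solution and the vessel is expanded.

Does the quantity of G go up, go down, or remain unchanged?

Dilution scales every aqueous concentration by the same factor. Δn_aq = 2 − 2 = 0, so Q is unchanged — no shift.
Gas moles: reactants 2, products 0 (Δn_gas = -2). Expansion shifts the system toward the side with more moles of gas — to the left.
The net shift is to the left. G is a product, so its amount decreases.

decreases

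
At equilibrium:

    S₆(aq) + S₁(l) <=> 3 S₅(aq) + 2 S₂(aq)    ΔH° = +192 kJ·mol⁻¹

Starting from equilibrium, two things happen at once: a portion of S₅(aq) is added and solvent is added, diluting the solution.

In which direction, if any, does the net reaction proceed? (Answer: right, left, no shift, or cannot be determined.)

Adding S₅ (aq), a product, drives the reaction to the left.
Dilution lowers every aqueous concentration by the same factor. Δn_aq = 5 − 1 = +4, so the system shifts toward the side with more dissolved moles — to the right.
The individual effects push in opposite directions; without quantitative information the net direction cannot be determined.

cannot be determined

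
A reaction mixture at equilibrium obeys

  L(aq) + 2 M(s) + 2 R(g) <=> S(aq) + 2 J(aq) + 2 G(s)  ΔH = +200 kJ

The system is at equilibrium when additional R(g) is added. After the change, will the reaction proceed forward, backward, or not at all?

Adding R (g), a reactant, drives the reaction to the right.

right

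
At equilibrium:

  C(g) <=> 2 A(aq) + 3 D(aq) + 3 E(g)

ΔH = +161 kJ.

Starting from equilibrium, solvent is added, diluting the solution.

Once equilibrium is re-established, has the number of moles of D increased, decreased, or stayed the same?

increases

Dilution lowers every aqueous concentration by the same factor. Δn_aq = 5 − 0 = +5, so the system shifts toward the side with more dissolved moles — to the right.
The net shift is to the right. D is a product, so its amount increases.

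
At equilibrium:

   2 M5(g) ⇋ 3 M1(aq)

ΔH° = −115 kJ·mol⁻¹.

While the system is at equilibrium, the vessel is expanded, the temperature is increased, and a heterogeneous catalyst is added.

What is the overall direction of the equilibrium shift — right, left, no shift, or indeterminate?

Gas moles: reactants 2, products 0 (Δn_gas = -2). Expansion shifts the system toward the side with more moles of gas — to the left.
The forward reaction is exothermic. Raising T favours the endothermic direction — shift to the left.
A catalyst speeds both forward and reverse rates equally; it changes neither Q nor K — no shift from this change.
Only the nonzero effect(s) matter; the net shift is to the left.

left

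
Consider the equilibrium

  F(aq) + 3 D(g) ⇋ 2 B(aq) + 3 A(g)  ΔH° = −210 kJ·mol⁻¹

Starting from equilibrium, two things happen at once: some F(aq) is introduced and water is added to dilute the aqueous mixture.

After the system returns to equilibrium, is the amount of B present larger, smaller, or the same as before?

Adding F (aq), a reactant, drives the reaction to the right.
Dilution lowers every aqueous concentration by the same factor. Δn_aq = 2 − 1 = +1, so the system shifts toward the side with more dissolved moles — to the right.
The net shift is to the right. B is a product, so its amount increases.

increases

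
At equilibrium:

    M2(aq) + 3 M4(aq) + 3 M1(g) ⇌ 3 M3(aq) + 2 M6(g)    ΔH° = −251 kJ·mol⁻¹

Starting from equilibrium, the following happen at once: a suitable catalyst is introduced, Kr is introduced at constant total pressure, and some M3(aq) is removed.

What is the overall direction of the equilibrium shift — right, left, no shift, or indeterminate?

cannot be determined

A catalyst speeds both forward and reverse rates equally; it changes neither Q nor K — no shift from this change.
Adding inert gas at constant total pressure expands the volume and lowers every reacting partial pressure. With Δn_gas = 2 − 3 = -1, Q moves away from K toward the side with fewer gas moles, so the system shifts toward the side with more gas moles — to the left.
Removing M3 (aq), a product, drives the reaction to the right.
The individual effects push in opposite directions; without quantitative information the net direction cannot be determined.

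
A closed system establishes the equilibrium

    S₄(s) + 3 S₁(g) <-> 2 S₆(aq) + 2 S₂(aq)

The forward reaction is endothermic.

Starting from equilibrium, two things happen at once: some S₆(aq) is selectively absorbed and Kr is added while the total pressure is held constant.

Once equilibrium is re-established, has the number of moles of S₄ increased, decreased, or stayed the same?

cannot be determined

Removing S₆ (aq), a product, drives the reaction to the right.
Adding inert gas at constant total pressure expands the volume and lowers every reacting partial pressure. With Δn_gas = 0 − 3 = -3, Q moves away from K toward the side with fewer gas moles, so the system shifts toward the side with more gas moles — to the left.
The two effects oppose each other, so the net shift — and hence the change in S₄ — cannot be determined from the given information.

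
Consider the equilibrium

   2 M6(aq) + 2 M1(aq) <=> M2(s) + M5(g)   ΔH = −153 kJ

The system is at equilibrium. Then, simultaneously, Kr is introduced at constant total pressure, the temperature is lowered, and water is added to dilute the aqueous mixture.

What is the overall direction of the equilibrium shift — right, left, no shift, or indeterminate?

cannot be determined

Adding inert gas at constant total pressure expands the volume and lowers every reacting partial pressure. With Δn_gas = 1 − 0 = +1, Q moves away from K toward the side with fewer gas moles, so the system shifts toward the side with more gas moles — to the right.
The forward reaction is exothermic. Lowering T favours the exothermic direction — shift to the right.
Dilution lowers every aqueous concentration by the same factor. Δn_aq = 0 − 4 = -4, so the system shifts toward the side with more dissolved moles — to the left.
The individual effects push in opposite directions; without quantitative information the net direction cannot be determined.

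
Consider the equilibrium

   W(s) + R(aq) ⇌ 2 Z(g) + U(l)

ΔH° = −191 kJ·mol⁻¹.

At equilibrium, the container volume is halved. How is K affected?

unchanged

The equilibrium constant depends only on temperature. This perturbation may move the position of equilibrium, but since T is unchanged, K itself is unchanged.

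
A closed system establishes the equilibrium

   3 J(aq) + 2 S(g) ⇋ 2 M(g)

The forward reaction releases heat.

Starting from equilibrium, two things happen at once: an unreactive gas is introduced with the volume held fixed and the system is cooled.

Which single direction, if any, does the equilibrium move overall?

right

At constant volume, adding an inert gas leaves every reacting species' partial pressure unchanged, so Q is unchanged — no shift from this change.
The forward reaction is exothermic. Lowering T favours the exothermic direction — shift to the right.
Only the nonzero effect(s) matter; the net shift is to the right.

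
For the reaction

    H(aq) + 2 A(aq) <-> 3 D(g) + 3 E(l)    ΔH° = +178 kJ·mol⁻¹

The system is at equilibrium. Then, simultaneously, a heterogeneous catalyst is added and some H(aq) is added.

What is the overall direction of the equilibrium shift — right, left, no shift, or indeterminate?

right

A catalyst speeds both forward and reverse rates equally; it changes neither Q nor K — no shift from this change.
Adding H (aq), a reactant, drives the reaction to the right.
Only the nonzero effect(s) matter; the net shift is to the right.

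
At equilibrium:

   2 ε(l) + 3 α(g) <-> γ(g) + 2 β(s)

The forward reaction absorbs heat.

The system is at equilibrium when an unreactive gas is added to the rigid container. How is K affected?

The equilibrium constant depends only on temperature. This perturbation changes neither the position of equilibrium nor K.

unchanged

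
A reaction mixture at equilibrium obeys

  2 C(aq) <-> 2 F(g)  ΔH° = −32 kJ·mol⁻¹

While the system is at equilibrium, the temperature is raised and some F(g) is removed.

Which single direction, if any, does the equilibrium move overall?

cannot be determined

The forward reaction is exothermic. Raising T favours the endothermic direction — shift to the left.
Removing F (g), a product, drives the reaction to the right.
The individual effects push in opposite directions; without quantitative information the net direction cannot be determined.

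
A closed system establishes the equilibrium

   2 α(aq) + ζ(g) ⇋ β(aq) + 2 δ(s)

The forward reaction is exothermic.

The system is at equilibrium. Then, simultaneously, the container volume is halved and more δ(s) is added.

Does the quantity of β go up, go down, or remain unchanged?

increases

Gas moles: reactants 1, products 0 (Δn_gas = -1). Compression shifts the system toward the side with fewer moles of gas — to the right.
δ is a pure solid; its activity is 1 regardless of amount, so Q is unaffected — no shift from this change.
The net shift is to the right. β is a product, so its amount increases.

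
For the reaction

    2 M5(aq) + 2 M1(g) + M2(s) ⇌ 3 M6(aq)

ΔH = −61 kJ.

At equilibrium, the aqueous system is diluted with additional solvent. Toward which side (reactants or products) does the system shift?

Dilution lowers every aqueous concentration by the same factor. Δn_aq = 3 − 2 = +1, so the system shifts toward the side with more dissolved moles — to the right.

right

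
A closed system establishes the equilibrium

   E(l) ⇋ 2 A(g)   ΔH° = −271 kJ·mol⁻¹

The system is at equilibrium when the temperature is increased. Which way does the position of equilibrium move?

left

The forward reaction is exothermic. Raising T favours the endothermic direction — shift to the left.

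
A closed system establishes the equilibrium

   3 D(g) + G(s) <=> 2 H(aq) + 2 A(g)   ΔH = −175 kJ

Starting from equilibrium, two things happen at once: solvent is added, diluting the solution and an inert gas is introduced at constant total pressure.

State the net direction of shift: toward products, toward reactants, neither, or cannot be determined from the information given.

cannot be determined

Dilution lowers every aqueous concentration by the same factor. Δn_aq = 2 − 0 = +2, so the system shifts toward the side with more dissolved moles — to the right.
Adding inert gas at constant total pressure expands the volume and lowers every reacting partial pressure. With Δn_gas = 2 − 3 = -1, Q moves away from K toward the side with fewer gas moles, so the system shifts toward the side with more gas moles — to the left.
The individual effects push in opposite directions; without quantitative information the net direction cannot be determined.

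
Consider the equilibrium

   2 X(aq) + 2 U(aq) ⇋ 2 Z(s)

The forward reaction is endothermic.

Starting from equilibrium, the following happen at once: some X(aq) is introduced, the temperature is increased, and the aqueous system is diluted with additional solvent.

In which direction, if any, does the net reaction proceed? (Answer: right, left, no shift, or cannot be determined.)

Adding X (aq), a reactant, drives the reaction to the right.
The forward reaction is endothermic. Raising T favours the endothermic direction — shift to the right.
Dilution lowers every aqueous concentration by the same factor. Δn_aq = 0 − 4 = -4, so the system shifts toward the side with more dissolved moles — to the left.
The individual effects push in opposite directions; without quantitative information the net direction cannot be determined.

cannot be determined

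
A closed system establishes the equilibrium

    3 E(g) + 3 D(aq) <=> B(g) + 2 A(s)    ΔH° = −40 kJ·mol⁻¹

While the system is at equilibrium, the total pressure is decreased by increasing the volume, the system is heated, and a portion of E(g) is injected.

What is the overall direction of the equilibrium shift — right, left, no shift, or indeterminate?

Gas moles: reactants 3, products 1 (Δn_gas = -2). Expansion shifts the system toward the side with more moles of gas — to the left.
The forward reaction is exothermic. Raising T favours the endothermic direction — shift to the left.
Adding E (g), a reactant, drives the reaction to the right.
The individual effects push in opposite directions; without quantitative information the net direction cannot be determined.

cannot be determined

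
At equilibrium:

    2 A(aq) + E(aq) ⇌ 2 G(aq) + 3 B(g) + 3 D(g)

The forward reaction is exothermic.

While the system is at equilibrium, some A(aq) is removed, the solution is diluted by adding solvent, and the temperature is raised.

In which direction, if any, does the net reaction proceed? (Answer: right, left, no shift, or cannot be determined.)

left

Removing A (aq), a reactant, drives the reaction to the left.
Dilution lowers every aqueous concentration by the same factor. Δn_aq = 2 − 3 = -1, so the system shifts toward the side with more dissolved moles — to the left.
The forward reaction is exothermic. Raising T favours the endothermic direction — shift to the left.
All effects act in the same direction — net shift to the left.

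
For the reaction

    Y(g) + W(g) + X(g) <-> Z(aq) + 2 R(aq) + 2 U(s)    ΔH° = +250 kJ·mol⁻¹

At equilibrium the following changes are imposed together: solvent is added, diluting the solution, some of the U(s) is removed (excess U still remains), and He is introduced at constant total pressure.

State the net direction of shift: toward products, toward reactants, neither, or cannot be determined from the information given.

cannot be determined

Dilution lowers every aqueous concentration by the same factor. Δn_aq = 3 − 0 = +3, so the system shifts toward the side with more dissolved moles — to the right.
U is a pure solid; its activity is 1 regardless of amount, so Q is unaffected — no shift from this change.
Adding inert gas at constant total pressure expands the volume and lowers every reacting partial pressure. With Δn_gas = 0 − 3 = -3, Q moves away from K toward the side with fewer gas moles, so the system shifts toward the side with more gas moles — to the left.
The individual effects push in opposite directions; without quantitative information the net direction cannot be determined.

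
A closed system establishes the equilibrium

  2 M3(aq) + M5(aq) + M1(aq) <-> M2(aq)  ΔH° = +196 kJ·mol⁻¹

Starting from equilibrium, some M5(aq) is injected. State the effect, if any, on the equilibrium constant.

unchanged

The equilibrium constant depends only on temperature. This perturbation may move the position of equilibrium, but since T is unchanged, K itself is unchanged.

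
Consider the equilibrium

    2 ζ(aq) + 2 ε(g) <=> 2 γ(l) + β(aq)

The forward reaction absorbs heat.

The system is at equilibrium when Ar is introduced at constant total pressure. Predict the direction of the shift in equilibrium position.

left

Adding inert gas at constant total pressure expands the volume and lowers every reacting partial pressure. With Δn_gas = 0 − 2 = -2, Q moves away from K toward the side with fewer gas moles, so the system shifts toward the side with more gas moles — to the left.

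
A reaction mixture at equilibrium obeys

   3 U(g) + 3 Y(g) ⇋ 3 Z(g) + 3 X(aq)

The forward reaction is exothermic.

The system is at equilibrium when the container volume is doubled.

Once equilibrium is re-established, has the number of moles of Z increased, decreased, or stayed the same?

Gas moles: reactants 6, products 3 (Δn_gas = -3). Expansion shifts the system toward the side with more moles of gas — to the left.
The net shift is to the left. Z is a product, so its amount decreases.

decreases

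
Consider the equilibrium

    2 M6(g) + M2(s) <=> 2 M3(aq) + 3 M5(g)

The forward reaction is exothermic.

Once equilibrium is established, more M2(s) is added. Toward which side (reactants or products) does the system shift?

M2 is a pure solid; its activity is 1 regardless of amount, so Q is unaffected — no shift from this change.

no shift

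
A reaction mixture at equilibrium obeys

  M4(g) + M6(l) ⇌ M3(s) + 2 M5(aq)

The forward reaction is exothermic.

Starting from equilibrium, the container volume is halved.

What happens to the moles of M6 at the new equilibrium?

Gas moles: reactants 1, products 0 (Δn_gas = -1). Compression shifts the system toward the side with fewer moles of gas — to the right.
The net shift is to the right. M6 is a reactant, so its amount decreases.

decreases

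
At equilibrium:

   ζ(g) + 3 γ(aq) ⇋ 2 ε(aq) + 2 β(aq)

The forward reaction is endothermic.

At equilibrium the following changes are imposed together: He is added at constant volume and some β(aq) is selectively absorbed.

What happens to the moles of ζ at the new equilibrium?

decreases

At constant volume, adding an inert gas leaves every reacting species' partial pressure unchanged, so Q is unchanged — no shift from this change.
Removing β (aq), a product, drives the reaction to the right.
The net shift is to the right. ζ is a reactant, so its amount decreases.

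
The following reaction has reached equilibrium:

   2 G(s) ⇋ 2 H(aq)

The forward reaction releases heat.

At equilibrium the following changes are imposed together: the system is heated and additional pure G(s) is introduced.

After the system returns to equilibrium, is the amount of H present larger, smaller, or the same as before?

decreases

The forward reaction is exothermic. Raising T favours the endothermic direction — shift to the left.
G is a pure solid; its activity is 1 regardless of amount, so Q is unaffected — no shift from this change.
The net shift is to the left. H is a product, so its amount decreases.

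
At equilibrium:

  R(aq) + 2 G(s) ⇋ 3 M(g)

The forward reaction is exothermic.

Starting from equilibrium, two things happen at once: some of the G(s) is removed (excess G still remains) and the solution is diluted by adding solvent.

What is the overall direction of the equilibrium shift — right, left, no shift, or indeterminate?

G is a pure solid; its activity is 1 regardless of amount, so Q is unaffected — no shift from this change.
Dilution lowers every aqueous concentration by the same factor. Δn_aq = 0 − 1 = -1, so the system shifts toward the side with more dissolved moles — to the left.
Only the nonzero effect(s) matter; the net shift is to the left.

left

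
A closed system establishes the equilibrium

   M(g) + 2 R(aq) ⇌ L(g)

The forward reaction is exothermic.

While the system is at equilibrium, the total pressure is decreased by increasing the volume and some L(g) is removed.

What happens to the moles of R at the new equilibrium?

decreases

Gas moles: reactants 1, products 1. Δn_gas = 0, so a volume change leaves Q equal to K — no shift from this change.
Removing L (g), a product, drives the reaction to the right.
The net shift is to the right. R is a reactant, so its amount decreases.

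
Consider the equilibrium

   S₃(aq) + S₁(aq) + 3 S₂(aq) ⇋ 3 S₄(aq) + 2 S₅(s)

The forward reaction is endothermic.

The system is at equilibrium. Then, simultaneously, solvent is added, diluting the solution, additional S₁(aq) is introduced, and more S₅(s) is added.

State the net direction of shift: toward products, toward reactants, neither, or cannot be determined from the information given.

Dilution lowers every aqueous concentration by the same factor. Δn_aq = 3 − 5 = -2, so the system shifts toward the side with more dissolved moles — to the left.
Adding S₁ (aq), a reactant, drives the reaction to the right.
S₅ is a pure solid; its activity is 1 regardless of amount, so Q is unaffected — no shift from this change.
The individual effects push in opposite directions; without quantitative information the net direction cannot be determined.

cannot be determined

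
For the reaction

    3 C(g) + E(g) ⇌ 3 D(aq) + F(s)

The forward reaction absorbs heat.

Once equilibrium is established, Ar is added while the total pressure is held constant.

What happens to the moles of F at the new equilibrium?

Adding inert gas at constant total pressure expands the volume and lowers every reacting partial pressure. With Δn_gas = 0 − 4 = -4, Q moves away from K toward the side with fewer gas moles, so the system shifts toward the side with more gas moles — to the left.
The net shift is to the left. F is a product, so its amount decreases.

decreases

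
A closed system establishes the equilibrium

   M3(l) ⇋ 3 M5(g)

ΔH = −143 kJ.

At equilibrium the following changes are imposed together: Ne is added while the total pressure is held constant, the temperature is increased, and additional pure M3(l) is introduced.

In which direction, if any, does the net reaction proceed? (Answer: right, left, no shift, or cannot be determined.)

cannot be determined

Adding inert gas at constant total pressure expands the volume and lowers every reacting partial pressure. With Δn_gas = 3 − 0 = +3, Q moves away from K toward the side with fewer gas moles, so the system shifts toward the side with more gas moles — to the right.
The forward reaction is exothermic. Raising T favours the endothermic direction — shift to the left.
M3 is a pure liquid; its activity is 1 regardless of amount, so Q is unaffected — no shift from this change.
The individual effects push in opposite directions; without quantitative information the net direction cannot be determined.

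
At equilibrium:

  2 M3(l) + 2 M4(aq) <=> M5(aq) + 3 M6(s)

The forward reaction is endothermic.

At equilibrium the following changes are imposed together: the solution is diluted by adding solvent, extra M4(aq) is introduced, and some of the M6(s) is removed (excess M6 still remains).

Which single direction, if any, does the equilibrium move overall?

Dilution lowers every aqueous concentration by the same factor. Δn_aq = 1 − 2 = -1, so the system shifts toward the side with more dissolved moles — to the left.
Adding M4 (aq), a reactant, drives the reaction to the right.
M6 is a pure solid; its activity is 1 regardless of amount, so Q is unaffected — no shift from this change.
The individual effects push in opposite directions; without quantitative information the net direction cannot be determined.

cannot be determined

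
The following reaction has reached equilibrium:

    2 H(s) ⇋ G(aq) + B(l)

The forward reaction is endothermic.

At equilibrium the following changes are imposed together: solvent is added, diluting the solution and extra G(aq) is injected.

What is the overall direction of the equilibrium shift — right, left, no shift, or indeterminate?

Dilution lowers every aqueous concentration by the same factor. Δn_aq = 1 − 0 = +1, so the system shifts toward the side with more dissolved moles — to the right.
Adding G (aq), a product, drives the reaction to the left.
The individual effects push in opposite directions; without quantitative information the net direction cannot be determined.

cannot be determined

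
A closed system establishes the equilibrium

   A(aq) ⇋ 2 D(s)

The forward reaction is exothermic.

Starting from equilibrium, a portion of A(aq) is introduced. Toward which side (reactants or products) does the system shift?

right

Adding A (aq), a reactant, drives the reaction to the right.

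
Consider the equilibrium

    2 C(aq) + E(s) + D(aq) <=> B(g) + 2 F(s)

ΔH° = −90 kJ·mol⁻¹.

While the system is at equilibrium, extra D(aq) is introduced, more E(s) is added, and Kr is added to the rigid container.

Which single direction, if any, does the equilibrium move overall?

Adding D (aq), a reactant, drives the reaction to the right.
E is a pure solid; its activity is 1 regardless of amount, so Q is unaffected — no shift from this change.
At constant volume, adding an inert gas leaves every reacting species' partial pressure unchanged, so Q is unchanged — no shift from this change.
Only the nonzero effect(s) matter; the net shift is to the right.

right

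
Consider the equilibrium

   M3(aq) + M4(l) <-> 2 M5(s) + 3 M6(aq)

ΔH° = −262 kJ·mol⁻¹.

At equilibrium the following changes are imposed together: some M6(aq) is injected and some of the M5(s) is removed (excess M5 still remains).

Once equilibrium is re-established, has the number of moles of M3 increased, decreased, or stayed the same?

Adding M6 (aq), a product, drives the reaction to the left.
M5 is a pure solid; its activity is 1 regardless of amount, so Q is unaffected — no shift from this change.
The net shift is to the left. M3 is a reactant, so its amount increases.

increases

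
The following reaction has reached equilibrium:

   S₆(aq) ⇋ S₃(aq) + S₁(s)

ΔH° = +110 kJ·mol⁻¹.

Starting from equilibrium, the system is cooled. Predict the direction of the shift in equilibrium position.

The forward reaction is endothermic. Lowering T favours the exothermic direction — shift to the left.

left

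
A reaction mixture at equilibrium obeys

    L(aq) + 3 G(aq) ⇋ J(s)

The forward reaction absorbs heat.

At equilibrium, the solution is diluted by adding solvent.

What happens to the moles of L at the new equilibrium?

increases

Dilution lowers every aqueous concentration by the same factor. Δn_aq = 0 − 4 = -4, so the system shifts toward the side with more dissolved moles — to the left.
The net shift is to the left. L is a reactant, so its amount increases.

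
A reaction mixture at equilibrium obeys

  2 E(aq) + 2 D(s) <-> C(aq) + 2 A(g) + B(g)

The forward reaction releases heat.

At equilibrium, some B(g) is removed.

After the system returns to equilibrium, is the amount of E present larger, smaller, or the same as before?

Removing B (g), a product, drives the reaction to the right.
The net shift is to the right. E is a reactant, so its amount decreases.

decreases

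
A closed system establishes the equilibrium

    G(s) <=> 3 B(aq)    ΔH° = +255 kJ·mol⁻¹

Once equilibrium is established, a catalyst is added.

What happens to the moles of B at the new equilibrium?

unchanged

A catalyst speeds both forward and reverse rates equally; it changes neither Q nor K — no shift from this change.
No net shift occurs, so the amount of B is unchanged.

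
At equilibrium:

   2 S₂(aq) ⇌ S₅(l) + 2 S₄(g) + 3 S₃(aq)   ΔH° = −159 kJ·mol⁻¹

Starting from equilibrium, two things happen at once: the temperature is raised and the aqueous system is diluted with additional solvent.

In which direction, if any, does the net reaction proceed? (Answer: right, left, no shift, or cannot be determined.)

The forward reaction is exothermic. Raising T favours the endothermic direction — shift to the left.
Dilution lowers every aqueous concentration by the same factor. Δn_aq = 3 − 2 = +1, so the system shifts toward the side with more dissolved moles — to the right.
The individual effects push in opposite directions; without quantitative information the net direction cannot be determined.

cannot be determined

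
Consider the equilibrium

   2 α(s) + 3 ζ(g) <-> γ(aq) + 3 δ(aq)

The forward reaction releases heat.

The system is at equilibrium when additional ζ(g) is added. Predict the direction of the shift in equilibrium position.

right

Adding ζ (g), a reactant, drives the reaction to the right.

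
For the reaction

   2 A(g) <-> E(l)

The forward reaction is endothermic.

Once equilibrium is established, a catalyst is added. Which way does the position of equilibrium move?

no shift

A catalyst speeds both forward and reverse rates equally; it changes neither Q nor K — no shift from this change.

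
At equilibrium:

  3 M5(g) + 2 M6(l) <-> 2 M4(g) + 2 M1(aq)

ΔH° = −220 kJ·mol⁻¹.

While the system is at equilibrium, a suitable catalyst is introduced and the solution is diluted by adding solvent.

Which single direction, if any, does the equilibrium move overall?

A catalyst speeds both forward and reverse rates equally; it changes neither Q nor K — no shift from this change.
Dilution lowers every aqueous concentration by the same factor. Δn_aq = 2 − 0 = +2, so the system shifts toward the side with more dissolved moles — to the right.
Only the nonzero effect(s) matter; the net shift is to the right.

right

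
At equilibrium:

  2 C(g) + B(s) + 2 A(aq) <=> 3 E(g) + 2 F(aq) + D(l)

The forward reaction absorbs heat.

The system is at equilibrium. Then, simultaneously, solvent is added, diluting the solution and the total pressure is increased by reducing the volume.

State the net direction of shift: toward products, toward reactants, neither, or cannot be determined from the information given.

left

Dilution scales every aqueous concentration by the same factor. Δn_aq = 2 − 2 = 0, so Q is unchanged — no shift.
Gas moles: reactants 2, products 3 (Δn_gas = +1). Compression shifts the system toward the side with fewer moles of gas — to the left.
Only the nonzero effect(s) matter; the net shift is to the left.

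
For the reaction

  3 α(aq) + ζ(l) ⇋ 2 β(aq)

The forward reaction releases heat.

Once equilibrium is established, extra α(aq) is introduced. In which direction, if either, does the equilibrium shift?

right

Adding α (aq), a reactant, drives the reaction to the right.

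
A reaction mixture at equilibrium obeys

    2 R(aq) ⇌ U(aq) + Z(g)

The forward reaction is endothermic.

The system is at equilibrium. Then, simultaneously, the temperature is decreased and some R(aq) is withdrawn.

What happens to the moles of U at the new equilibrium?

decreases

The forward reaction is endothermic. Lowering T favours the exothermic direction — shift to the left.
Removing R (aq), a reactant, drives the reaction to the left.
The net shift is to the left. U is a product, so its amount decreases.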